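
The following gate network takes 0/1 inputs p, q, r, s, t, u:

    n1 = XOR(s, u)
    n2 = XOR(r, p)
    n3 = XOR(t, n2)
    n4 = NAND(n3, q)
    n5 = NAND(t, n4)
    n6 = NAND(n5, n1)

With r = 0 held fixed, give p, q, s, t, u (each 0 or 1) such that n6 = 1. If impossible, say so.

Check with r = 0 and p=0, q=0, s=1, t=0, u=1:
n1 = XOR(s, u) = XOR(1, 1) = 0
n2 = XOR(r, p) = XOR(0, 0) = 0
n3 = XOR(t, n2) = XOR(0, 0) = 0
n4 = NAND(n3, q) = NAND(0, 0) = 1
n5 = NAND(t, n4) = NAND(0, 1) = 1
n6 = NAND(n5, n1) = NAND(1, 0) = 1
So n6 = 1.

p=0, q=0, s=1, t=0, u=1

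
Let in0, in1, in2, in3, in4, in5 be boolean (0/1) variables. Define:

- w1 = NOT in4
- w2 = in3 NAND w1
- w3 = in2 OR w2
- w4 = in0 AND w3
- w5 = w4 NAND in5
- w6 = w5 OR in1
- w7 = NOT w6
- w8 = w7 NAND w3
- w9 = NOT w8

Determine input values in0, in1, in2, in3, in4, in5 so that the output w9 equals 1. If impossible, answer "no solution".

w9 = NOT w8 must be 1, so w8 = 0.
w8 = w7 NAND w3 must be 0, so both w7 = 1 and w3 = 1.
Check with in0=1 in1=0 in2=0 in3=1 in4=1 in5=1:
w1 = NOT in4 = NOT 1 = 0
w2 = in3 NAND w1 = 1 NAND 0 = 1
w3 = in2 OR w2 = 0 OR 1 = 1
w4 = in0 AND w3 = 1 AND 1 = 1
w5 = w4 NAND in5 = 1 NAND 1 = 0
w6 = w5 OR in1 = 0 OR 0 = 0
w7 = NOT w6 = NOT 0 = 1
w8 = w7 NAND w3 = 1 NAND 1 = 0
w9 = NOT w8 = NOT 0 = 1
So w9 = 1 as required.

in0=1 in1=0 in2=0 in3=1 in4=1 in5=1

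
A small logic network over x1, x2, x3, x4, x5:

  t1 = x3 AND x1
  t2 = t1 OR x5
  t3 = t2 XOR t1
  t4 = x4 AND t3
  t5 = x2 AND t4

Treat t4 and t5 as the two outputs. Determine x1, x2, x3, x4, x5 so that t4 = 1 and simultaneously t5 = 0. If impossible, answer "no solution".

x1=1, x2=0, x3=0, x4=1, x5=1

Check with x1=1, x2=0, x3=0, x4=1, x5=1:
t1 = x3 AND x1 = 0 AND 1 = 0
t2 = t1 OR x5 = 0 OR 1 = 1
t3 = t2 XOR t1 = 1 XOR 0 = 1
t4 = x4 AND t3 = 1 AND 1 = 1
t5 = x2 AND t4 = 0 AND 1 = 0
So t4 = 1 and t5 = 0.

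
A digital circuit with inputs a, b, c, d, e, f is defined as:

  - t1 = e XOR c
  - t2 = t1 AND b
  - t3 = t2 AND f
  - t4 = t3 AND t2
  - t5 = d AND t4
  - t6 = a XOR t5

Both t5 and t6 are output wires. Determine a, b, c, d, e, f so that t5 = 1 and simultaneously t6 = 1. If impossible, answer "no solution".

a=0, b=1, c=0, d=1, e=1, f=1

Check with a=0, b=1, c=0, d=1, e=1, f=1:
t1 = e XOR c = 1 XOR 0 = 1
t2 = t1 AND b = 1 AND 1 = 1
t3 = t2 AND f = 1 AND 1 = 1
t4 = t3 AND t2 = 1 AND 1 = 1
t5 = d AND t4 = 1 AND 1 = 1
t6 = a XOR t5 = 0 XOR 1 = 1
So t5 = 1 and t6 = 1.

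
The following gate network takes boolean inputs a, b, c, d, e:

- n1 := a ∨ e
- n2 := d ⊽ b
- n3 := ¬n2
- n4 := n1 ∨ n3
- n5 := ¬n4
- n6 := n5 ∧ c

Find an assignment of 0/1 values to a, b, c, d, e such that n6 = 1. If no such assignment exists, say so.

a=0, b=0, c=1, d=0, e=0

n6 = n5 ∧ c must be 1, so both n5 = 1 and c = 1.
n5 = ¬n4 must be 1, so n4 = 0.
Check with a=0, b=0, c=1, d=0, e=0:
n1 = a ∨ e = 0 ∨ 0 = 0
n2 = d ⊽ b = 0 ⊽ 0 = 1
n3 = ¬n2 = ¬1 = 0
n4 = n1 ∨ n3 = 0 ∨ 0 = 0
n5 = ¬n4 = ¬0 = 1
n6 = n5 ∧ c = 1 ∧ 1 = 1
So n6 = 1 as required.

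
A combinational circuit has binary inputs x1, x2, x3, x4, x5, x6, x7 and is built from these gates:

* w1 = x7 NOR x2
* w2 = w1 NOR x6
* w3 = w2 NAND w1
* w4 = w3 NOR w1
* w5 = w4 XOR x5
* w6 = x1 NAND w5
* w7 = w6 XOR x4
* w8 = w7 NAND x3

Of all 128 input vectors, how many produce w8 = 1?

w8 = w7 NAND x3 must be 1, so at least one of w7, x3 is 0.
Enumerating the 128 input combinations, 96 give w8 = 1 and 32 give w8 = 0.

96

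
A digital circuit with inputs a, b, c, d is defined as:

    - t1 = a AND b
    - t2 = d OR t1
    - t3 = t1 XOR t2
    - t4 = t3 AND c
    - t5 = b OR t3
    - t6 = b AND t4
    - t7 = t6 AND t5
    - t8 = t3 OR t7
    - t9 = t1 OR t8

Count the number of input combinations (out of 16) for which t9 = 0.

t9 = t1 OR t8 must be 0, so both t1 = 0 and t8 = 0.
Satisfying assignments:
  a=0, b=0, c=0, d=0
  a=0, b=0, c=1, d=0
  a=0, b=1, c=0, d=0
  a=0, b=1, c=1, d=0
  a=1, b=0, c=0, d=0
  a=1, b=0, c=1, d=0

6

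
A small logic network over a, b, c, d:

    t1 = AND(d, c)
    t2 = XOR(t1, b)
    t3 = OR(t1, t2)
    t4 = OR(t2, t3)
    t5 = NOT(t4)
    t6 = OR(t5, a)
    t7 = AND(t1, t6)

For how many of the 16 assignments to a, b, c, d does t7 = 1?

t7 = AND(t1, t6) must be 1, so both t1 = 1 and t6 = 1.
t1 = AND(d, c) must be 1, so both d = 1 and c = 1.
Enumerating the 16 input combinations, 2 give t7 = 1 and 14 give t7 = 0.

2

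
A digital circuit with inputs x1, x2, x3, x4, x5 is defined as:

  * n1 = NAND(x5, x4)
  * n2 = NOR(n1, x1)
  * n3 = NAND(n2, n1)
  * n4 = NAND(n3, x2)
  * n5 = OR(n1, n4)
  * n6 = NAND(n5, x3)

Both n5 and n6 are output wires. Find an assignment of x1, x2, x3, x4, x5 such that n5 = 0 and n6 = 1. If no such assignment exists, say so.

Check with x1=0, x2=1, x3=1, x4=1, x5=1:
n1 = NAND(x5, x4) = NAND(1, 1) = 0
n2 = NOR(n1, x1) = NOR(0, 0) = 1
n3 = NAND(n2, n1) = NAND(1, 0) = 1
n4 = NAND(n3, x2) = NAND(1, 1) = 0
n5 = OR(n1, n4) = OR(0, 0) = 0
n6 = NAND(n5, x3) = NAND(0, 1) = 1
So n5 = 0 and n6 = 1.

x1=0, x2=1, x3=1, x4=1, x5=1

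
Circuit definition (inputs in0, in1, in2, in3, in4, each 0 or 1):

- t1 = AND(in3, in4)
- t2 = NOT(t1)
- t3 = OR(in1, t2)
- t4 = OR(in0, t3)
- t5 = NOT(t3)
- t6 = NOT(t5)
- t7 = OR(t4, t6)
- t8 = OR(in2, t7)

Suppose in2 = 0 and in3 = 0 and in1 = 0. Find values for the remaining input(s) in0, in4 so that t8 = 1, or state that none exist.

in0=1 in4=1

Check with in2 = 0 and in3 = 0 and in1 = 0 and in0=1, in4=1:
t1 = AND(in3, in4) = AND(0, 1) = 0
t2 = NOT(t1) = NOT 0 = 1
t3 = OR(in1, t2) = OR(0, 1) = 1
t4 = OR(in0, t3) = OR(1, 1) = 1
t5 = NOT(t3) = NOT 1 = 0
t6 = NOT(t5) = NOT 0 = 1
t7 = OR(t4, t6) = OR(1, 1) = 1
t8 = OR(in2, t7) = OR(0, 1) = 1
So t8 = 1.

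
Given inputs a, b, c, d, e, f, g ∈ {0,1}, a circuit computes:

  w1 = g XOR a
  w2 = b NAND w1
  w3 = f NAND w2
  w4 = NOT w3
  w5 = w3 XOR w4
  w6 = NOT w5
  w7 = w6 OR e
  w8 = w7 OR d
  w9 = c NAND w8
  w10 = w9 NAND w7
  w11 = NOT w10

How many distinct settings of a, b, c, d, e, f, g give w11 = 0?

96

w11 = NOT w10 must be 0, so w10 = 1.
Enumerating the 128 input combinations, 96 give w11 = 0 and 32 give w11 = 1.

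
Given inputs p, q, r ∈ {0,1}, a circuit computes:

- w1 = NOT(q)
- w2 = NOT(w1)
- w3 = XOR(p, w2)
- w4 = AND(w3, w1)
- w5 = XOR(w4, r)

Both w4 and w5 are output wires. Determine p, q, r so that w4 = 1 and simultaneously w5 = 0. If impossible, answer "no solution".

p=1, q=0, r=1

Check with p=1, q=0, r=1:
w1 = NOT(q) = NOT 0 = 1
w2 = NOT(w1) = NOT 1 = 0
w3 = XOR(p, w2) = XOR(1, 0) = 1
w4 = AND(w3, w1) = AND(1, 1) = 1
w5 = XOR(w4, r) = XOR(1, 1) = 0
So w4 = 1 and w5 = 0.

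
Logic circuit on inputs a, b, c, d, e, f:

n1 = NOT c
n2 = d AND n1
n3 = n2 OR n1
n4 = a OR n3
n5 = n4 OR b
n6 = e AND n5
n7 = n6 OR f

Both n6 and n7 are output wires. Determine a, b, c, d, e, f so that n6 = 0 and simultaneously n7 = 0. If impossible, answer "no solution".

Check with a=1, b=0, c=0, d=0, e=0, f=0:
n1 = NOT c = NOT 0 = 1
n2 = d AND n1 = 0 AND 1 = 0
n3 = n2 OR n1 = 0 OR 1 = 1
n4 = a OR n3 = 1 OR 1 = 1
n5 = n4 OR b = 1 OR 0 = 1
n6 = e AND n5 = 0 AND 1 = 0
n7 = n6 OR f = 0 OR 0 = 0
So n6 = 0 and n7 = 0.

a=1, b=0, c=0, d=0, e=0, f=0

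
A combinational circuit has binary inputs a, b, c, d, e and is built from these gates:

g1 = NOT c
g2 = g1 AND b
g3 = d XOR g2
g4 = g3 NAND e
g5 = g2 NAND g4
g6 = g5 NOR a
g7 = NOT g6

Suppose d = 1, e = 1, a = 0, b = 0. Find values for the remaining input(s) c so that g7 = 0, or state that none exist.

no solution exists

With d = 1, e = 1, a = 0, b = 0 fixed, none of the 2 settings of c give g7 = 0.
For example, with c=0:
g1 = NOT c = NOT 0 = 1
g2 = g1 AND b = 1 AND 0 = 0
g3 = d XOR g2 = 1 XOR 0 = 1
g4 = g3 NAND e = 1 NAND 1 = 0
g5 = g2 NAND g4 = 0 NAND 0 = 1
g6 = g5 NOR a = 1 NOR 0 = 0
g7 = NOT g6 = NOT 0 = 1
giving g7 = 1 ≠ 0.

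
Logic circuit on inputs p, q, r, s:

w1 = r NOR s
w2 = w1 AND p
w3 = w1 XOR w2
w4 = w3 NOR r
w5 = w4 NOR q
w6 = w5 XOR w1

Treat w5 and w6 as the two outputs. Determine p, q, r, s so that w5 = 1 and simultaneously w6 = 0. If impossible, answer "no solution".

p=0 q=0 r=0 s=0

Check with p=0 q=0 r=0 s=0:
w1 = r NOR s = 0 NOR 0 = 1
w2 = w1 AND p = 1 AND 0 = 0
w3 = w1 XOR w2 = 1 XOR 0 = 1
w4 = w3 NOR r = 1 NOR 0 = 0
w5 = w4 NOR q = 0 NOR 0 = 1
w6 = w5 XOR w1 = 1 XOR 1 = 0
So w5 = 1 and w6 = 0.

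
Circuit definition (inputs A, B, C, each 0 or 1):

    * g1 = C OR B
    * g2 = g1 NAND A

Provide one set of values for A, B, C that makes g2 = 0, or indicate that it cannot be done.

A=1, B=1, C=0

g2 = g1 NAND A must be 0, so both g1 = 1 and A = 1.
Check with A=1, B=1, C=0:
g1 = C OR B = 0 OR 1 = 1
g2 = g1 NAND A = 1 NAND 1 = 0
So g2 = 0 as required.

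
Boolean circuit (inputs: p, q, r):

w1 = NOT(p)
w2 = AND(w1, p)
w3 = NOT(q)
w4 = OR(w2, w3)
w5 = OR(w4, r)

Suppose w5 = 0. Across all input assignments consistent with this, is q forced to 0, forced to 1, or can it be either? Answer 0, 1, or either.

w5 = OR(w4, r) must be 0, so both w4 = 0 and r = 0.
w4 = OR(w2, w3) must be 0, so both w2 = 0 and w3 = 0.
Every assignment with w5 = 0 has q = 1; there are 2 such assignment(s).
  p=0, q=1, r=0
  p=1, q=1, r=0

1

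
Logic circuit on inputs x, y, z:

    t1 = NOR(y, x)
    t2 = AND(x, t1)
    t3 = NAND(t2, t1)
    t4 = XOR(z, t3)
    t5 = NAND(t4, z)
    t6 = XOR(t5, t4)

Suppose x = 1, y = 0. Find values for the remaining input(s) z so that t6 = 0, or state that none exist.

z=0

t6 = XOR(t5, t4) must be 0, so t5 and t4 are equal.
Check with x = 1, y = 0 and z=0:
t1 = NOR(y, x) = NOR(0, 1) = 0
t2 = AND(x, t1) = AND(1, 0) = 0
t3 = NAND(t2, t1) = NAND(0, 0) = 1
t4 = XOR(z, t3) = XOR(0, 1) = 1
t5 = NAND(t4, z) = NAND(1, 0) = 1
t6 = XOR(t5, t4) = XOR(1, 1) = 0
So t6 = 0.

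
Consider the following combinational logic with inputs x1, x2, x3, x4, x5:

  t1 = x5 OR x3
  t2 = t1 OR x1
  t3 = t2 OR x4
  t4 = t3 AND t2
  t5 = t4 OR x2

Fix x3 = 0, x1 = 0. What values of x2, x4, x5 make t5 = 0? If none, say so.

x2=0, x4=0, x5=0

t5 = t4 OR x2 must be 0, so both t4 = 0 and x2 = 0.
Check with x3 = 0, x1 = 0 and x2=0, x4=0, x5=0:
t1 = x5 OR x3 = 0 OR 0 = 0
t2 = t1 OR x1 = 0 OR 0 = 0
t3 = t2 OR x4 = 0 OR 0 = 0
t4 = t3 AND t2 = 0 AND 0 = 0
t5 = t4 OR x2 = 0 OR 0 = 0
So t5 = 0.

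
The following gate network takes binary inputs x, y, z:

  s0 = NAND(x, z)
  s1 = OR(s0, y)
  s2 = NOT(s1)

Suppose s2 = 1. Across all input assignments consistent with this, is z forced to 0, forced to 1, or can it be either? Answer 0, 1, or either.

1

s2 = NOT(s1) must be 1, so s1 = 0.
s1 = OR(s0, y) must be 0, so both s0 = 0 and y = 0.
s0 = NAND(x, z) must be 0, so both x = 1 and z = 1.
Every assignment with s2 = 1 has z = 1; there are 1 such assignment(s).
  x=1, y=0, z=1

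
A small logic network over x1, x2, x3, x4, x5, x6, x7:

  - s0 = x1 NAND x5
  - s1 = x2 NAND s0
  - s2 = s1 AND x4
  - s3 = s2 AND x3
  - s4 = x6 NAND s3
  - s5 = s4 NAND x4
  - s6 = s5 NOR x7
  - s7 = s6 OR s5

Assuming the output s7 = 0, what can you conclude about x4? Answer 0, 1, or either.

1

s7 = s6 OR s5 must be 0, so both s6 = 0 and s5 = 0.
s6 = s5 NOR x7 must be 0, so at least one of s5, x7 is 1.
Every assignment with s7 = 0 has x4 = 1; there are 27 such assignment(s).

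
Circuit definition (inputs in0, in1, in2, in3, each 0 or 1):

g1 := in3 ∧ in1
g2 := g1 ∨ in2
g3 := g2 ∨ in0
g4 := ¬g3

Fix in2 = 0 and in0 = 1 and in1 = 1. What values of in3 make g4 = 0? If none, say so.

Check with in2 = 0 and in0 = 1 and in1 = 1 and in3=1:
g1 = in3 ∧ in1 = 1 ∧ 1 = 1
g2 = g1 ∨ in2 = 1 ∨ 0 = 1
g3 = g2 ∨ in0 = 1 ∨ 1 = 1
g4 = ¬g3 = ¬1 = 0
So g4 = 0.

in3=1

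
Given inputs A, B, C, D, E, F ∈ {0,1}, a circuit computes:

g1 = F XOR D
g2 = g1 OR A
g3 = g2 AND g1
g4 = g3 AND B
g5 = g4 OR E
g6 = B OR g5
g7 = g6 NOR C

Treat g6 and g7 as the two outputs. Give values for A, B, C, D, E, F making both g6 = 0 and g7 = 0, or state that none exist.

Check with A=1, B=0, C=1, D=0, E=0, F=0:
g1 = F XOR D = 0 XOR 0 = 0
g2 = g1 OR A = 0 OR 1 = 1
g3 = g2 AND g1 = 1 AND 0 = 0
g4 = g3 AND B = 0 AND 0 = 0
g5 = g4 OR E = 0 OR 0 = 0
g6 = B OR g5 = 0 OR 0 = 0
g7 = g6 NOR C = 0 NOR 1 = 0
So g6 = 0 and g7 = 0.

A=1, B=0, C=1, D=0, E=0, F=0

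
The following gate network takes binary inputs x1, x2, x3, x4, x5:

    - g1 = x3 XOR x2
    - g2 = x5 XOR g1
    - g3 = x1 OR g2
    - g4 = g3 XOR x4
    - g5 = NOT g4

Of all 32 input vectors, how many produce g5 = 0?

16

g5 = NOT g4 must be 0, so g4 = 1.
g4 = g3 XOR x4 must be 1, so g3 and x4 differ.
Enumerating the 32 input combinations, 16 give g5 = 0 and 16 give g5 = 1.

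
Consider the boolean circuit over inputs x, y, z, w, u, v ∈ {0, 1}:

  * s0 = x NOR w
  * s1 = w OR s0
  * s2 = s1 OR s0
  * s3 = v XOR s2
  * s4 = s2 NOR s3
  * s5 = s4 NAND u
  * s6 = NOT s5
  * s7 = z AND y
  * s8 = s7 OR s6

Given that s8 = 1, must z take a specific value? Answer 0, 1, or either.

Both values of z occur among assignments with s8 = 1:
  z=0: x=1, y=0, z=0, w=0, u=1, v=0
  z=1: x=0, y=1, z=1, w=0, u=0, v=0

either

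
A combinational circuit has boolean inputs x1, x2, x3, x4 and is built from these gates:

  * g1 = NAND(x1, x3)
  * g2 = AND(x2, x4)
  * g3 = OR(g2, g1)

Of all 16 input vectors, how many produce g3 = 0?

3

g3 = OR(g2, g1) must be 0, so both g2 = 0 and g1 = 0.
Satisfying assignments:
  x1=1, x2=0, x3=1, x4=0
  x1=1, x2=0, x3=1, x4=1
  x1=1, x2=1, x3=1, x4=0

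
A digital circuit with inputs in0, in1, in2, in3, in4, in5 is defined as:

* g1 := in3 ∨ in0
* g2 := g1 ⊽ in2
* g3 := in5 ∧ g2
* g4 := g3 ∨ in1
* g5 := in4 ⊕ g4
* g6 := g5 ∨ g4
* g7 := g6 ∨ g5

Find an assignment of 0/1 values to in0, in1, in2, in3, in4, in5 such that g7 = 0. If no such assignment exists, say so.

in0=1 in1=0 in2=0 in3=0 in4=0 in5=1

g7 = g6 ∨ g5 must be 0, so both g6 = 0 and g5 = 0.
Check with in0=1 in1=0 in2=0 in3=0 in4=0 in5=1:
g1 = in3 ∨ in0 = 0 ∨ 1 = 1
g2 = g1 ⊽ in2 = 1 ⊽ 0 = 0
g3 = in5 ∧ g2 = 1 ∧ 0 = 0
g4 = g3 ∨ in1 = 0 ∨ 0 = 0
g5 = in4 ⊕ g4 = 0 ⊕ 0 = 0
g6 = g5 ∨ g4 = 0 ∨ 0 = 0
g7 = g6 ∨ g5 = 0 ∨ 0 = 0
So g7 = 0 as required.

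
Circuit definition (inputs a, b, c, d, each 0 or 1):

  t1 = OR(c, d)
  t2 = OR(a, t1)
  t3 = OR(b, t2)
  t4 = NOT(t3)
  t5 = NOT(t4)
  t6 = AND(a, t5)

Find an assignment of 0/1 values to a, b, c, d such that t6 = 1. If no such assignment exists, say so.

a=1, b=0, c=1, d=1

t6 = AND(a, t5) must be 1, so both a = 1 and t5 = 1.
t5 = NOT(t4) must be 1, so t4 = 0.
t4 = NOT(t3) must be 0, so t3 = 1.
Check with a=1, b=0, c=1, d=1:
t1 = OR(c, d) = OR(1, 1) = 1
t2 = OR(a, t1) = OR(1, 1) = 1
t3 = OR(b, t2) = OR(0, 1) = 1
t4 = NOT(t3) = NOT 1 = 0
t5 = NOT(t4) = NOT 0 = 1
t6 = AND(a, t5) = AND(1, 1) = 1
So t6 = 1 as required.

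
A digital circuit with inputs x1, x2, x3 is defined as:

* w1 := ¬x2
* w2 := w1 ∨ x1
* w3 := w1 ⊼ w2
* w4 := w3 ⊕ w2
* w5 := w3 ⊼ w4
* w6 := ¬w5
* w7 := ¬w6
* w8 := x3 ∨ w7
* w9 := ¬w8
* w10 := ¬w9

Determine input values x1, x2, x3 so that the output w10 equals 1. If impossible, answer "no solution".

w10 = ¬w9 must be 1, so w9 = 0.
w9 = ¬w8 must be 0, so w8 = 1.
w8 = x3 ∨ w7 must be 1, so at least one of x3, w7 is 1.
Check with x1=0 x2=0 x3=1:
w1 = ¬x2 = ¬0 = 1
w2 = w1 ∨ x1 = 1 ∨ 0 = 1
w3 = w1 ⊼ w2 = 1 ⊼ 1 = 0
w4 = w3 ⊕ w2 = 0 ⊕ 1 = 1
w5 = w3 ⊼ w4 = 0 ⊼ 1 = 1
w6 = ¬w5 = ¬1 = 0
w7 = ¬w6 = ¬0 = 1
w8 = x3 ∨ w7 = 1 ∨ 1 = 1
w9 = ¬w8 = ¬1 = 0
w10 = ¬w9 = ¬0 = 1
So w10 = 1 as required.

x1=0 x2=0 x3=1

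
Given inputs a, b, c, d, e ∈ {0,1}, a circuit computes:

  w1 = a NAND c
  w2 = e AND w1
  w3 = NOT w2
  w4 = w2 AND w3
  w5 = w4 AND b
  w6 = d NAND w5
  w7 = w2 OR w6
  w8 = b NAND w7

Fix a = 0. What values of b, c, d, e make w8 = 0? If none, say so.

b=1 c=0 d=1 e=1

Check with a = 0 and b=1, c=0, d=1, e=1:
w1 = a NAND c = 0 NAND 0 = 1
w2 = e AND w1 = 1 AND 1 = 1
w3 = NOT w2 = NOT 1 = 0
w4 = w2 AND w3 = 1 AND 0 = 0
w5 = w4 AND b = 0 AND 1 = 0
w6 = d NAND w5 = 1 NAND 0 = 1
w7 = w2 OR w6 = 1 OR 1 = 1
w8 = b NAND w7 = 1 NAND 1 = 0
So w8 = 0.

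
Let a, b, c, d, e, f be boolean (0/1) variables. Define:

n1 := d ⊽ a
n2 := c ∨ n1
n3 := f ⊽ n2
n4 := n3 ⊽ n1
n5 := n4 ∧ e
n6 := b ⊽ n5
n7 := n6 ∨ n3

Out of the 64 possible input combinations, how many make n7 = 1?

n7 = n6 ∨ n3 must be 1, so at least one of n6, n3 is 1.
Enumerating the 64 input combinations, 29 give n7 = 1 and 35 give n7 = 0.

29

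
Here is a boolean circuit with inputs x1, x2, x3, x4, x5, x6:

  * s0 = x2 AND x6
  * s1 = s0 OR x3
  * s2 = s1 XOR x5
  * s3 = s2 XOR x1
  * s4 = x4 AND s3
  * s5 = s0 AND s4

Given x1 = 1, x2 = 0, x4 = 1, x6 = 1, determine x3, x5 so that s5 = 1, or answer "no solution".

no solution exists

With x1 = 1, x2 = 0, x4 = 1, x6 = 1 fixed, none of the 4 settings of x3, x5 give s5 = 1.
For example, with x3=1, x5=1:
s0 = x2 AND x6 = 0 AND 1 = 0
s1 = s0 OR x3 = 0 OR 1 = 1
s2 = s1 XOR x5 = 1 XOR 1 = 0
s3 = s2 XOR x1 = 0 XOR 1 = 1
s4 = x4 AND s3 = 1 AND 1 = 1
s5 = s0 AND s4 = 0 AND 1 = 0
giving s5 = 0 ≠ 1.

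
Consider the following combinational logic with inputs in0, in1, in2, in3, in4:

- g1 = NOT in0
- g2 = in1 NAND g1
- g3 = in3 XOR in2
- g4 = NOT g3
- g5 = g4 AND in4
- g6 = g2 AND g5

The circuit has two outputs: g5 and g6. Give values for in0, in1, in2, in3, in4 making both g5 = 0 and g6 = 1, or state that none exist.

Across all 32 input combinations, none give both g5 = 0 and g6 = 1.

no solution exists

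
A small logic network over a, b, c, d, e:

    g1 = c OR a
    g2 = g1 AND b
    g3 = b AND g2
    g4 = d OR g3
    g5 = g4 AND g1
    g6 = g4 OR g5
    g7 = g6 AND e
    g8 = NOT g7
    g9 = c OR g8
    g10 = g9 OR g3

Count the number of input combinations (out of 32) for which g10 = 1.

29

g10 = g9 OR g3 must be 1, so at least one of g9, g3 is 1.
Enumerating the 32 input combinations, 29 give g10 = 1 and 3 give g10 = 0.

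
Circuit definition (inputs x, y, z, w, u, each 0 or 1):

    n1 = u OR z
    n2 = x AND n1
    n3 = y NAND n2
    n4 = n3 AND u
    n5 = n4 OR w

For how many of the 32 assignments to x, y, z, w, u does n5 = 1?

22

n5 = n4 OR w must be 1, so at least one of n4, w is 1.
Enumerating the 32 input combinations, 22 give n5 = 1 and 10 give n5 = 0.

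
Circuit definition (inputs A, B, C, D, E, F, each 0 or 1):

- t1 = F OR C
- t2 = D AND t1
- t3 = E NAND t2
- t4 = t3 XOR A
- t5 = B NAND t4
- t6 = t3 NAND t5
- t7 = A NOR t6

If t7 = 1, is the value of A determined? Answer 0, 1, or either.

t7 = A NOR t6 must be 1, so both A = 0 and t6 = 0.
t6 = t3 NAND t5 must be 0, so both t3 = 1 and t5 = 1.
Every assignment with t7 = 1 has A = 0; there are 13 such assignment(s).

0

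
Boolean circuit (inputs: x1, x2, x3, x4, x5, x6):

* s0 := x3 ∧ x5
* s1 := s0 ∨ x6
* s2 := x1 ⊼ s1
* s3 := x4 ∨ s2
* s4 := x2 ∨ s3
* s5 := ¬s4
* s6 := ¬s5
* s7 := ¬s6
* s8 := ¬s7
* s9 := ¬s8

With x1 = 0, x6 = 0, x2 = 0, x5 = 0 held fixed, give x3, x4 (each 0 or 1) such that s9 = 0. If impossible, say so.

Check with x1 = 0, x6 = 0, x2 = 0, x5 = 0 and x3=0, x4=0:
s0 = x3 ∧ x5 = 0 ∧ 0 = 0
s1 = s0 ∨ x6 = 0 ∨ 0 = 0
s2 = x1 ⊼ s1 = 0 ⊼ 0 = 1
s3 = x4 ∨ s2 = 0 ∨ 1 = 1
s4 = x2 ∨ s3 = 0 ∨ 1 = 1
s5 = ¬s4 = ¬1 = 0
s6 = ¬s5 = ¬0 = 1
s7 = ¬s6 = ¬1 = 0
s8 = ¬s7 = ¬0 = 1
s9 = ¬s8 = ¬1 = 0
So s9 = 0.

x3=0 x4=0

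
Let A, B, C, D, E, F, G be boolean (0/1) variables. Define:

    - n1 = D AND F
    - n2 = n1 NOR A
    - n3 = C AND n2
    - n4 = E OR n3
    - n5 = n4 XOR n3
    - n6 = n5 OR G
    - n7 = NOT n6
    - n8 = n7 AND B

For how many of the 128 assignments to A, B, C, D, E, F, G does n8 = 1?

n8 = n7 AND B must be 1, so both n7 = 1 and B = 1.
Enumerating the 128 input combinations, 19 give n8 = 1 and 109 give n8 = 0.

19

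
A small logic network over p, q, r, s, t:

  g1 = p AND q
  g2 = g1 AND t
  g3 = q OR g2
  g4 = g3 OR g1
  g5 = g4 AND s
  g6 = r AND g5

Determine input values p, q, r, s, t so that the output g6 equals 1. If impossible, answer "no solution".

g6 = r AND g5 must be 1, so both r = 1 and g5 = 1.
Check with p=1 q=1 r=1 s=1 t=0:
g1 = p AND q = 1 AND 1 = 1
g2 = g1 AND t = 1 AND 0 = 0
g3 = q OR g2 = 1 OR 0 = 1
g4 = g3 OR g1 = 1 OR 1 = 1
g5 = g4 AND s = 1 AND 1 = 1
g6 = r AND g5 = 1 AND 1 = 1
So g6 = 1 as required.

p=1 q=1 r=1 s=1 t=0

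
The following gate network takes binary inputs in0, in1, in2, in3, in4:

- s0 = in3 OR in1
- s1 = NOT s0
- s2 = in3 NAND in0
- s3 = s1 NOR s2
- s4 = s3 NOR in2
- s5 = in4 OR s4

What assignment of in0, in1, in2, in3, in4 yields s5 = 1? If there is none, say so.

in0=0 in1=0 in2=0 in3=0 in4=1

s5 = in4 OR s4 must be 1, so at least one of in4, s4 is 1.
Check with in0=0 in1=0 in2=0 in3=0 in4=1:
s0 = in3 OR in1 = 0 OR 0 = 0
s1 = NOT s0 = NOT 0 = 1
s2 = in3 NAND in0 = 0 NAND 0 = 1
s3 = s1 NOR s2 = 1 NOR 1 = 0
s4 = s3 NOR in2 = 0 NOR 0 = 1
s5 = in4 OR s4 = 1 OR 1 = 1
So s5 = 1 as required.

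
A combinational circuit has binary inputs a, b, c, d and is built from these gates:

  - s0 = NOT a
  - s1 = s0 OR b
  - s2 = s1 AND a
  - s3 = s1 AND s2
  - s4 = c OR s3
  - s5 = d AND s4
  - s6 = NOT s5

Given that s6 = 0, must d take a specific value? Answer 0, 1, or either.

1

s6 = NOT s5 must be 0, so s5 = 1.
s5 = d AND s4 must be 1, so both d = 1 and s4 = 1.
s4 = c OR s3 must be 1, so at least one of c, s3 is 1.
Every assignment with s6 = 0 has d = 1; there are 5 such assignment(s).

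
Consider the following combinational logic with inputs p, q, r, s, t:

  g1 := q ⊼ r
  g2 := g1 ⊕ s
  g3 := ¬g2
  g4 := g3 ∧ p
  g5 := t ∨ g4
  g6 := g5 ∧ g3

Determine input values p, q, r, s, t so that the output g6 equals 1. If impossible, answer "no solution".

Check with p=1 q=0 r=1 s=1 t=1:
g1 = q ⊼ r = 0 ⊼ 1 = 1
g2 = g1 ⊕ s = 1 ⊕ 1 = 0
g3 = ¬g2 = ¬0 = 1
g4 = g3 ∧ p = 1 ∧ 1 = 1
g5 = t ∨ g4 = 1 ∨ 1 = 1
g6 = g5 ∧ g3 = 1 ∧ 1 = 1
So g6 = 1 as required.

p=1 q=0 r=1 s=1 t=1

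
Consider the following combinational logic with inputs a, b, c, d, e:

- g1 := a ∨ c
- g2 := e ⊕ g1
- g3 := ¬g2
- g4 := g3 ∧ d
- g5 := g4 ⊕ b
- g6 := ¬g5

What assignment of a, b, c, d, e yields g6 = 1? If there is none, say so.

g6 = ¬g5 must be 1, so g5 = 0.
g5 = g4 ⊕ b must be 0, so g4 and b are equal.
Check with a=0, b=0, c=0, d=1, e=1:
g1 = a ∨ c = 0 ∨ 0 = 0
g2 = e ⊕ g1 = 1 ⊕ 0 = 1
g3 = ¬g2 = ¬1 = 0
g4 = g3 ∧ d = 0 ∧ 1 = 0
g5 = g4 ⊕ b = 0 ⊕ 0 = 0
g6 = ¬g5 = ¬0 = 1
So g6 = 1 as required.

a=0, b=0, c=0, d=1, e=1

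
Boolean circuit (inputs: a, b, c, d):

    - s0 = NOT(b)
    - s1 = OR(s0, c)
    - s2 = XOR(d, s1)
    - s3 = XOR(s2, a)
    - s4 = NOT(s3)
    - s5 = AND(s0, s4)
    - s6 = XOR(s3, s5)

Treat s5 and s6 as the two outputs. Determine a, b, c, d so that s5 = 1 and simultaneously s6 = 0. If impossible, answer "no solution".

no solution exists

Across all 16 input combinations, none give both s5 = 1 and s6 = 0.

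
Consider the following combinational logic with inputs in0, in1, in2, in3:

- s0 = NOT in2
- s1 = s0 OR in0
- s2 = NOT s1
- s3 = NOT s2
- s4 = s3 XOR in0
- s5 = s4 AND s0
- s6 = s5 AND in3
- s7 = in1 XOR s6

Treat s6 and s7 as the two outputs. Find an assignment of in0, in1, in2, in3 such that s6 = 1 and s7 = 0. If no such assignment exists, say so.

Check with in0=0, in1=1, in2=0, in3=1:
s0 = NOT in2 = NOT 0 = 1
s1 = s0 OR in0 = 1 OR 0 = 1
s2 = NOT s1 = NOT 1 = 0
s3 = NOT s2 = NOT 0 = 1
s4 = s3 XOR in0 = 1 XOR 0 = 1
s5 = s4 AND s0 = 1 AND 1 = 1
s6 = s5 AND in3 = 1 AND 1 = 1
s7 = in1 XOR s6 = 1 XOR 1 = 0
So s6 = 1 and s7 = 0.

in0=0, in1=1, in2=0, in3=1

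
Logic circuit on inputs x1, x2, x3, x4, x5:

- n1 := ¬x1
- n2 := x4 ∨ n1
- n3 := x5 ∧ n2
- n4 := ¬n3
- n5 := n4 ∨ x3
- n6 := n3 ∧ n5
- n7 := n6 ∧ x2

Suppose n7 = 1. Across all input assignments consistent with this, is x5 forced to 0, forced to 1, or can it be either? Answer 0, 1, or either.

1

n7 = n6 ∧ x2 must be 1, so both n6 = 1 and x2 = 1.
n6 = n3 ∧ n5 must be 1, so both n3 = 1 and n5 = 1.
Every assignment with n7 = 1 has x5 = 1; there are 3 such assignment(s).
  x1=0, x2=1, x3=1, x4=0, x5=1
  x1=0, x2=1, x3=1, x4=1, x5=1
  x1=1, x2=1, x3=1, x4=1, x5=1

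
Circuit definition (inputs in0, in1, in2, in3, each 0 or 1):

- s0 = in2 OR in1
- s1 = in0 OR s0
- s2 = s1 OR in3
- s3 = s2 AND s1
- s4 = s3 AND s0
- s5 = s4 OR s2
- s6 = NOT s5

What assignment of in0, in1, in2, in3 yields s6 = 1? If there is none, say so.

Check with in0=0, in1=0, in2=0, in3=0:
s0 = in2 OR in1 = 0 OR 0 = 0
s1 = in0 OR s0 = 0 OR 0 = 0
s2 = s1 OR in3 = 0 OR 0 = 0
s3 = s2 AND s1 = 0 AND 0 = 0
s4 = s3 AND s0 = 0 AND 0 = 0
s5 = s4 OR s2 = 0 OR 0 = 0
s6 = NOT s5 = NOT 0 = 1
So s6 = 1 as required.

in0=0, in1=0, in2=0, in3=0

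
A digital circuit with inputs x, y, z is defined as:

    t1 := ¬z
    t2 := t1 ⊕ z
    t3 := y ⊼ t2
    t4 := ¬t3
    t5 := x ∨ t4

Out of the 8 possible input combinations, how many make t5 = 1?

6

t5 = x ∨ t4 must be 1, so at least one of x, t4 is 1.
Satisfying assignments:
  x=0, y=1, z=0
  x=0, y=1, z=1
  x=1, y=0, z=0
  x=1, y=0, z=1
  x=1, y=1, z=0
  x=1, y=1, z=1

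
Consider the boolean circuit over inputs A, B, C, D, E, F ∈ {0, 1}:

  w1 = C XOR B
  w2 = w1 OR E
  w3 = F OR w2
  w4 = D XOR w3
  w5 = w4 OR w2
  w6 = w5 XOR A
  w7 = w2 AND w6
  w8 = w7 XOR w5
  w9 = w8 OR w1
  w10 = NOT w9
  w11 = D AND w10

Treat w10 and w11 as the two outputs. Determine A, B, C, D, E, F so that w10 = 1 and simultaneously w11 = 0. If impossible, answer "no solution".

Check with A=0, B=0, C=0, D=0, E=1, F=0:
w1 = C XOR B = 0 XOR 0 = 0
w2 = w1 OR E = 0 OR 1 = 1
w3 = F OR w2 = 0 OR 1 = 1
w4 = D XOR w3 = 0 XOR 1 = 1
w5 = w4 OR w2 = 1 OR 1 = 1
w6 = w5 XOR A = 1 XOR 0 = 1
w7 = w2 AND w6 = 1 AND 1 = 1
w8 = w7 XOR w5 = 1 XOR 1 = 0
w9 = w8 OR w1 = 0 OR 0 = 0
w10 = NOT w9 = NOT 0 = 1
w11 = D AND w10 = 0 AND 1 = 0
So w10 = 1 and w11 = 0.

A=0, B=0, C=0, D=0, E=1, F=0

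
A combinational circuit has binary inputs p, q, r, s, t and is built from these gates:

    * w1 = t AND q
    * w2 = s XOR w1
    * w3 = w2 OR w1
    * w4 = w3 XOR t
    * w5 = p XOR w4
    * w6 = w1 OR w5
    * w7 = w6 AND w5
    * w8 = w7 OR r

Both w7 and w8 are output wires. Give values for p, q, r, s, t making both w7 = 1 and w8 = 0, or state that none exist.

Across all 32 input combinations, none give both w7 = 1 and w8 = 0.

no solution exists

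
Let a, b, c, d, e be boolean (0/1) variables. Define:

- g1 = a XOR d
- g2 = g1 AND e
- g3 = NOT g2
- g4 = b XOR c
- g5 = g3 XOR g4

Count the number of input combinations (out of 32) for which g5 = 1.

g5 = g3 XOR g4 must be 1, so g3 and g4 differ.
Enumerating the 32 input combinations, 16 give g5 = 1 and 16 give g5 = 0.

16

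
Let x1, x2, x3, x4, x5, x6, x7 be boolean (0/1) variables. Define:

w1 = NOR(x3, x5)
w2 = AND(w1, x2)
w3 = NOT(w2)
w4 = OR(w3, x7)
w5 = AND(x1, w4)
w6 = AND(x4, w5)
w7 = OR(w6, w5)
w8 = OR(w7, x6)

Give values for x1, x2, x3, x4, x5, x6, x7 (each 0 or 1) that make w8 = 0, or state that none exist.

x1=0, x2=0, x3=0, x4=1, x5=0, x6=0, x7=0

w8 = OR(w7, x6) must be 0, so both w7 = 0 and x6 = 0.
Check with x1=0, x2=0, x3=0, x4=1, x5=0, x6=0, x7=0:
w1 = NOR(x3, x5) = NOR(0, 0) = 1
w2 = AND(w1, x2) = AND(1, 0) = 0
w3 = NOT(w2) = NOT 0 = 1
w4 = OR(w3, x7) = OR(1, 0) = 1
w5 = AND(x1, w4) = AND(0, 1) = 0
w6 = AND(x4, w5) = AND(1, 0) = 0
w7 = OR(w6, w5) = OR(0, 0) = 0
w8 = OR(w7, x6) = OR(0, 0) = 0
So w8 = 0 as required.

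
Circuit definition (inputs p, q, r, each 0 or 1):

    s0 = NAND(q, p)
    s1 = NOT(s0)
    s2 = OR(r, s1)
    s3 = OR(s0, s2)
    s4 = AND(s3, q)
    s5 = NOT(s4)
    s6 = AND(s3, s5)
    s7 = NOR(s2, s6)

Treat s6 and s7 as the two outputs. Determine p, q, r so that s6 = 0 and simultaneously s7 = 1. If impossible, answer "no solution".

p=0, q=1, r=0

Check with p=0, q=1, r=0:
s0 = NAND(q, p) = NAND(1, 0) = 1
s1 = NOT(s0) = NOT 1 = 0
s2 = OR(r, s1) = OR(0, 0) = 0
s3 = OR(s0, s2) = OR(1, 0) = 1
s4 = AND(s3, q) = AND(1, 1) = 1
s5 = NOT(s4) = NOT 1 = 0
s6 = AND(s3, s5) = AND(1, 0) = 0
s7 = NOR(s2, s6) = NOR(0, 0) = 1
So s6 = 0 and s7 = 1.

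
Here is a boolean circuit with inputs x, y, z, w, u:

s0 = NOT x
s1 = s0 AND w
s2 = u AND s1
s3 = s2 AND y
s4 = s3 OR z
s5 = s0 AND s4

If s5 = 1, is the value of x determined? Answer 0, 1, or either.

s5 = s0 AND s4 must be 1, so both s0 = 1 and s4 = 1.
s0 = NOT x must be 1, so x = 0.
s4 = s3 OR z must be 1, so at least one of s3, z is 1.
Every assignment with s5 = 1 has x = 0; there are 9 such assignment(s).

0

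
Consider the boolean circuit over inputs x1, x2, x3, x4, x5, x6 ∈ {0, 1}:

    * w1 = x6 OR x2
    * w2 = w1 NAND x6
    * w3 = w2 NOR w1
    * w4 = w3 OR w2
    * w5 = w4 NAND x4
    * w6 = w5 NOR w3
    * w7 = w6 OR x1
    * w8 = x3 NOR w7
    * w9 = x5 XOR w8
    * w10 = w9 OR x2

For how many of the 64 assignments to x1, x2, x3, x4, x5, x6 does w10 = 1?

w10 = w9 OR x2 must be 1, so at least one of w9, x2 is 1.
Enumerating the 64 input combinations, 48 give w10 = 1 and 16 give w10 = 0.

48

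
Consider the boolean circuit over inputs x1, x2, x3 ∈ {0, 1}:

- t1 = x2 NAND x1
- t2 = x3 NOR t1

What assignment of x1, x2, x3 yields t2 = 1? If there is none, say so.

x1=1, x2=1, x3=0

t2 = x3 NOR t1 must be 1, so both x3 = 0 and t1 = 0.
t1 = x2 NAND x1 must be 0, so both x2 = 1 and x1 = 1.
Check with x1=1, x2=1, x3=0:
t1 = x2 NAND x1 = 1 NAND 1 = 0
t2 = x3 NOR t1 = 0 NOR 0 = 1
So t2 = 1 as required.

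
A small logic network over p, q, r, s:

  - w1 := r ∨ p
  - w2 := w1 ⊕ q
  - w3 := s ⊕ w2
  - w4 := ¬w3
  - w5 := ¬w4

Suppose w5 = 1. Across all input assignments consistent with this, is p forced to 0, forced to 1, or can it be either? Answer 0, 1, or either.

either

Both values of p occur among assignments with w5 = 1:
  p=0: p=0, q=0, r=0, s=1
  p=1: p=1, q=0, r=0, s=0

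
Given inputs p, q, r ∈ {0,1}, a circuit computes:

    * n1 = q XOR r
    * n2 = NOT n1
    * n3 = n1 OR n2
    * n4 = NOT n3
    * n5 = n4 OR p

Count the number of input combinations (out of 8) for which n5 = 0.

4

n5 = n4 OR p must be 0, so both n4 = 0 and p = 0.
n4 = NOT n3 must be 0, so n3 = 1.
n3 = n1 OR n2 must be 1, so at least one of n1, n2 is 1.
Satisfying assignments:
  p=0, q=0, r=0
  p=0, q=0, r=1
  p=0, q=1, r=0
  p=0, q=1, r=1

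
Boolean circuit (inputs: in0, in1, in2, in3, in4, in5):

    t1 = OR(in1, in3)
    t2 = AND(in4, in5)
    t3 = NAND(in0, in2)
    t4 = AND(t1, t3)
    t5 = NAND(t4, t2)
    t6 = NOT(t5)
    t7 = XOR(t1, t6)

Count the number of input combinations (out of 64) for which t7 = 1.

t7 = XOR(t1, t6) must be 1, so t1 and t6 differ.
Enumerating the 64 input combinations, 39 give t7 = 1 and 25 give t7 = 0.

39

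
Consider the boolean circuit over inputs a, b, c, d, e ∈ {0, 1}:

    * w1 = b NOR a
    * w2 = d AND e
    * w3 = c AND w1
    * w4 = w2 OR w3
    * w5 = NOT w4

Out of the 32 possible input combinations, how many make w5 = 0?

11

w5 = NOT w4 must be 0, so w4 = 1.
w4 = w2 OR w3 must be 1, so at least one of w2, w3 is 1.
Enumerating the 32 input combinations, 11 give w5 = 0 and 21 give w5 = 1.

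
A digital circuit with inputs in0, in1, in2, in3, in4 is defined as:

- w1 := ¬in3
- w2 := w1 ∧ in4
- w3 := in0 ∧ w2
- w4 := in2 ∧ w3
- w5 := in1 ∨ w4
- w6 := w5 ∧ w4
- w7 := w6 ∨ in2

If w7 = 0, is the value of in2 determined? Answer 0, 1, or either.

w7 = w6 ∨ in2 must be 0, so both w6 = 0 and in2 = 0.
w6 = w5 ∧ w4 must be 0, so at least one of w5, w4 is 0.
Every assignment with w7 = 0 has in2 = 0; there are 16 such assignment(s).

0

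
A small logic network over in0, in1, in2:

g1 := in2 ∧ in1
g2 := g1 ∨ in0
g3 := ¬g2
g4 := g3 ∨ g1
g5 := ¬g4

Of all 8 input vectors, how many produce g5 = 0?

g5 = ¬g4 must be 0, so g4 = 1.
g4 = g3 ∨ g1 must be 1, so at least one of g3, g1 is 1.
Satisfying assignments:
  in0=0, in1=0, in2=0
  in0=0, in1=0, in2=1
  in0=0, in1=1, in2=0
  in0=0, in1=1, in2=1
  in0=1, in1=1, in2=1

5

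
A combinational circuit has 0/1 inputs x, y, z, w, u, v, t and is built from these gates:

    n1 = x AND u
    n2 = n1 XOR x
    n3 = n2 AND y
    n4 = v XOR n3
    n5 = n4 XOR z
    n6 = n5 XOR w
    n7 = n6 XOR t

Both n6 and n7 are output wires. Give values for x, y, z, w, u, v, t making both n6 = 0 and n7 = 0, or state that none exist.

Check with x=0, y=0, z=1, w=0, u=0, v=1, t=0:
n1 = x AND u = 0 AND 0 = 0
n2 = n1 XOR x = 0 XOR 0 = 0
n3 = n2 AND y = 0 AND 0 = 0
n4 = v XOR n3 = 1 XOR 0 = 1
n5 = n4 XOR z = 1 XOR 1 = 0
n6 = n5 XOR w = 0 XOR 0 = 0
n7 = n6 XOR t = 0 XOR 0 = 0
So n6 = 0 and n7 = 0.

x=0, y=0, z=1, w=0, u=0, v=1, t=0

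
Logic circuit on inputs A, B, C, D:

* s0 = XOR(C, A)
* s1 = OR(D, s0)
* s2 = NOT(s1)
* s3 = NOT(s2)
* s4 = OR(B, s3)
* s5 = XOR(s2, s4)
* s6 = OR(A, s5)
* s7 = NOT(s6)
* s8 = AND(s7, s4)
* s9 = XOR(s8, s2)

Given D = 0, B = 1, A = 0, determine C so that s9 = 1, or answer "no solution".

With D = 0, B = 1, A = 0 fixed, none of the 2 settings of C give s9 = 1.
For example, with C=1:
s0 = XOR(C, A) = XOR(1, 0) = 1
s1 = OR(D, s0) = OR(0, 1) = 1
s2 = NOT(s1) = NOT 1 = 0
s3 = NOT(s2) = NOT 0 = 1
s4 = OR(B, s3) = OR(1, 1) = 1
s5 = XOR(s2, s4) = XOR(0, 1) = 1
s6 = OR(A, s5) = OR(0, 1) = 1
s7 = NOT(s6) = NOT 1 = 0
s8 = AND(s7, s4) = AND(0, 1) = 0
s9 = XOR(s8, s2) = XOR(0, 0) = 0
giving s9 = 0 ≠ 1.

no solution exists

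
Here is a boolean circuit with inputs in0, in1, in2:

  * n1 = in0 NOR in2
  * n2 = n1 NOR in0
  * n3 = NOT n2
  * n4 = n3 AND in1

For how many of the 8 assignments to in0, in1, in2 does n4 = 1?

3

n4 = n3 AND in1 must be 1, so both n3 = 1 and in1 = 1.
n3 = NOT n2 must be 1, so n2 = 0.
n2 = n1 NOR in0 must be 0, so at least one of n1, in0 is 1.
Enumerating the 8 input combinations, 3 give n4 = 1 and 5 give n4 = 0.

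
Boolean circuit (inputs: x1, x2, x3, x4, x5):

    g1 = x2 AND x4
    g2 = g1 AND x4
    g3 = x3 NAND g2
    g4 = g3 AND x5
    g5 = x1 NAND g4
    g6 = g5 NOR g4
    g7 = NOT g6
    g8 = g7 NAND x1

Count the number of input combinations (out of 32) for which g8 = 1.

g8 = g7 NAND x1 must be 1, so at least one of g7, x1 is 0.
Enumerating the 32 input combinations, 16 give g8 = 1 and 16 give g8 = 0.

16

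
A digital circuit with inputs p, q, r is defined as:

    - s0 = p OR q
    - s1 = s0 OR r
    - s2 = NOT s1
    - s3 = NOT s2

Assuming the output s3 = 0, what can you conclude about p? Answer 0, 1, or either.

0

s3 = NOT s2 must be 0, so s2 = 1.
Every assignment with s3 = 0 has p = 0; there are 1 such assignment(s).
  p=0, q=0, r=0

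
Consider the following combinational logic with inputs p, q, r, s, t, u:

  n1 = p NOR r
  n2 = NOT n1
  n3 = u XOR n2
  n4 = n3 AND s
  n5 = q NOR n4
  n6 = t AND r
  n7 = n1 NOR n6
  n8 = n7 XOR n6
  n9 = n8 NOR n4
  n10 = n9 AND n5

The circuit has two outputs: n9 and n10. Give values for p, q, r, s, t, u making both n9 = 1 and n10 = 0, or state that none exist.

Check with p=0, q=1, r=0, s=1, t=0, u=0:
n1 = p NOR r = 0 NOR 0 = 1
n2 = NOT n1 = NOT 1 = 0
n3 = u XOR n2 = 0 XOR 0 = 0
n4 = n3 AND s = 0 AND 1 = 0
n5 = q NOR n4 = 1 NOR 0 = 0
n6 = t AND r = 0 AND 0 = 0
n7 = n1 NOR n6 = 1 NOR 0 = 0
n8 = n7 XOR n6 = 0 XOR 0 = 0
n9 = n8 NOR n4 = 0 NOR 0 = 1
n10 = n9 AND n5 = 1 AND 0 = 0
So n9 = 1 and n10 = 0.

p=0, q=1, r=0, s=1, t=0, u=0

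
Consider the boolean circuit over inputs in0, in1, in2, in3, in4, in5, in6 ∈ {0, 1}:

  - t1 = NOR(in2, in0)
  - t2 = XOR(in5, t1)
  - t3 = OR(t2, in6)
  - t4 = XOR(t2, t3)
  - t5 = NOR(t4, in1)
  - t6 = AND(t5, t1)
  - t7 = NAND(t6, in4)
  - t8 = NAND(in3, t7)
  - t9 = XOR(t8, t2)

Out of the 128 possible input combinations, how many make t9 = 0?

t9 = XOR(t8, t2) must be 0, so t8 and t2 are equal.
Enumerating the 128 input combinations, 65 give t9 = 0 and 63 give t9 = 1.

65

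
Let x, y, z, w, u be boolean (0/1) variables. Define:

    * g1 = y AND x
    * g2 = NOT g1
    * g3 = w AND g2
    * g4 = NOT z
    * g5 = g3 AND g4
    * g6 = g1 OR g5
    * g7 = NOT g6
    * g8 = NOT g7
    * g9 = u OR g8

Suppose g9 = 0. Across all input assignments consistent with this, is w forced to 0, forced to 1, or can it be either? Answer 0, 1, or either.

either

Both values of w occur among assignments with g9 = 0:
  w=0: x=0, y=0, z=0, w=0, u=0
  w=1: x=0, y=0, z=1, w=1, u=0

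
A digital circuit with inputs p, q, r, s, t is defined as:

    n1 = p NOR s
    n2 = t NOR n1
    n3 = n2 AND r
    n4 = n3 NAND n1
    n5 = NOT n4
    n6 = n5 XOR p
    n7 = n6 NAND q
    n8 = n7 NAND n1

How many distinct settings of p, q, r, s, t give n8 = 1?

24

n8 = n7 NAND n1 must be 1, so at least one of n7, n1 is 0.
Enumerating the 32 input combinations, 24 give n8 = 1 and 8 give n8 = 0.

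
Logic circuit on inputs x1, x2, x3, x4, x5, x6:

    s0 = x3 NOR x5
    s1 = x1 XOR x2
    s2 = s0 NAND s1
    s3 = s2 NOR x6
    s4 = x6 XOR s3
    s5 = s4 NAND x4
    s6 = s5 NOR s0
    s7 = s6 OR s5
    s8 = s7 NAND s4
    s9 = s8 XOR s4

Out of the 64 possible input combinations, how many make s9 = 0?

6

s9 = s8 XOR s4 must be 0, so s8 and s4 are equal.
Enumerating the 64 input combinations, 6 give s9 = 0 and 58 give s9 = 1.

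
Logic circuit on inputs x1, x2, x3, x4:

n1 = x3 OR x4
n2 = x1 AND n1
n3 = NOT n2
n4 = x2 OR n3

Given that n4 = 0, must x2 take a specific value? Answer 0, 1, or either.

n4 = x2 OR n3 must be 0, so both x2 = 0 and n3 = 0.
Every assignment with n4 = 0 has x2 = 0; there are 3 such assignment(s).
  x1=1, x2=0, x3=0, x4=1
  x1=1, x2=0, x3=1, x4=0
  x1=1, x2=0, x3=1, x4=1

0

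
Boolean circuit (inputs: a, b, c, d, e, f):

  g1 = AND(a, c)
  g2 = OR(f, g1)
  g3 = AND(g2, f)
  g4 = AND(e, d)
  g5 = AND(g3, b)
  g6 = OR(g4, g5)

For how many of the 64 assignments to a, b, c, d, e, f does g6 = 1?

g6 = OR(g4, g5) must be 1, so at least one of g4, g5 is 1.
Enumerating the 64 input combinations, 28 give g6 = 1 and 36 give g6 = 0.

28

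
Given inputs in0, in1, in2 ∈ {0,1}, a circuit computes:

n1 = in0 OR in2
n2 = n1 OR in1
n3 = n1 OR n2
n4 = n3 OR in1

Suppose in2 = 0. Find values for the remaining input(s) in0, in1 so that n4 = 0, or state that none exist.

Check with in2 = 0 and in0=0, in1=0:
n1 = in0 OR in2 = 0 OR 0 = 0
n2 = n1 OR in1 = 0 OR 0 = 0
n3 = n1 OR n2 = 0 OR 0 = 0
n4 = n3 OR in1 = 0 OR 0 = 0
So n4 = 0.

in0=0 in1=0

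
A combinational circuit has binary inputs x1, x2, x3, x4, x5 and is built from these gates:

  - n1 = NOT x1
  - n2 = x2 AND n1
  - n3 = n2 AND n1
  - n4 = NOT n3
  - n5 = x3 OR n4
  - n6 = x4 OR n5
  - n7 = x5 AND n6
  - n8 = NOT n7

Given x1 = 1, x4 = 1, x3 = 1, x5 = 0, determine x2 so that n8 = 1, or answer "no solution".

n8 = NOT n7 must be 1, so n7 = 0.
n7 = x5 AND n6 must be 0, so at least one of x5, n6 is 0.
Check with x1 = 1, x4 = 1, x3 = 1, x5 = 0 and x2=1:
n1 = NOT x1 = NOT 1 = 0
n2 = x2 AND n1 = 1 AND 0 = 0
n3 = n2 AND n1 = 0 AND 0 = 0
n4 = NOT n3 = NOT 0 = 1
n5 = x3 OR n4 = 1 OR 1 = 1
n6 = x4 OR n5 = 1 OR 1 = 1
n7 = x5 AND n6 = 0 AND 1 = 0
n8 = NOT n7 = NOT 0 = 1
So n8 = 1.

x2=1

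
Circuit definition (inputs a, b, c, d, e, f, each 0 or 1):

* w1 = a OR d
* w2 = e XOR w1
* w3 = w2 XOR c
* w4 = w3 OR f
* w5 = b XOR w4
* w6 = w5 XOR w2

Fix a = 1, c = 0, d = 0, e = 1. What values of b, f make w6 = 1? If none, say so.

w6 = w5 XOR w2 must be 1, so w5 and w2 differ.
Check with a = 1, c = 0, d = 0, e = 1 and b=0, f=1:
w1 = a OR d = 1 OR 0 = 1
w2 = e XOR w1 = 1 XOR 1 = 0
w3 = w2 XOR c = 0 XOR 0 = 0
w4 = w3 OR f = 0 OR 1 = 1
w5 = b XOR w4 = 0 XOR 1 = 1
w6 = w5 XOR w2 = 1 XOR 0 = 1
So w6 = 1.

b=0, f=1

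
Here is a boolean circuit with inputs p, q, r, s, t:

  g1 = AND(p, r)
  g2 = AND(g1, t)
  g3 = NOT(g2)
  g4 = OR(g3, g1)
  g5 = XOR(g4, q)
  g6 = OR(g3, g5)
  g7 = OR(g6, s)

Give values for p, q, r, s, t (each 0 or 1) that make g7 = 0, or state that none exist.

p=1 q=1 r=1 s=0 t=1

g7 = OR(g6, s) must be 0, so both g6 = 0 and s = 0.
g6 = OR(g3, g5) must be 0, so both g3 = 0 and g5 = 0.
Check with p=1 q=1 r=1 s=0 t=1:
g1 = AND(p, r) = AND(1, 1) = 1
g2 = AND(g1, t) = AND(1, 1) = 1
g3 = NOT(g2) = NOT 1 = 0
g4 = OR(g3, g1) = OR(0, 1) = 1
g5 = XOR(g4, q) = XOR(1, 1) = 0
g6 = OR(g3, g5) = OR(0, 0) = 0
g7 = OR(g6, s) = OR(0, 0) = 0
So g7 = 0 as required.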